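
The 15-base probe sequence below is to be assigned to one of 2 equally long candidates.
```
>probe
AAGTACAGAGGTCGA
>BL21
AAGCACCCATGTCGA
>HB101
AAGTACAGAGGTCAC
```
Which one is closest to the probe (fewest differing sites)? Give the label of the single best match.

BL21 differs at 4 sites; HB101 differs at 2 sites. The closest is HB101.

HB101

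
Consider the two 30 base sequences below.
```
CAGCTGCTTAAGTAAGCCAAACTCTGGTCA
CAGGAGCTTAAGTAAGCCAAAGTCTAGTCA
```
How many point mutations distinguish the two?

The sequences differ at bases 4, 5, 22, 26 (1-based) — 4 in total.

4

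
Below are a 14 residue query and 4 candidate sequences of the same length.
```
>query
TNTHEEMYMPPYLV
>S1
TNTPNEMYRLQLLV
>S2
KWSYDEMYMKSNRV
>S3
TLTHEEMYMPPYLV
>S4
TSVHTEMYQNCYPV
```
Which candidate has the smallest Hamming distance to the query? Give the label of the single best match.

S3

S1 differs at 6 residues; S2 differs at 9 residues; S3 differs at 1 residue; S4 differs at 7 residues. The closest is S3.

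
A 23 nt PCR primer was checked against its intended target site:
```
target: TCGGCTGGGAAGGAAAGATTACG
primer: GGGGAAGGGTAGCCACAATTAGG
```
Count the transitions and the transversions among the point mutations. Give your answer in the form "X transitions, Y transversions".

1 transition, 9 transversions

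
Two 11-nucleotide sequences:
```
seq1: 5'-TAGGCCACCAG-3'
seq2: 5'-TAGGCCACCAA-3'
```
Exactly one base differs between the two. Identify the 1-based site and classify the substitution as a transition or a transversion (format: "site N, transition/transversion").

site 11, transition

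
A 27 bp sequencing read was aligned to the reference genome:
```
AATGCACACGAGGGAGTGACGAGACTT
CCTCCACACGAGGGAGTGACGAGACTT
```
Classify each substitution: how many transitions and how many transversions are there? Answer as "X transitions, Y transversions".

Transitions (purine↔purine or pyrimidine↔pyrimidine): none.
Transversions (purine↔pyrimidine): 1 A→C, 2 A→C, 4 G→C.

0 transitions, 3 transversions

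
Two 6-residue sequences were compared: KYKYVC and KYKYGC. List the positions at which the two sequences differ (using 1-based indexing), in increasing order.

5

Scanning 1-based: 5: V/G.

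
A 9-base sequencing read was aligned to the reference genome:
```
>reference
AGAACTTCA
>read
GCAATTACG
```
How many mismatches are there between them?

Comparing position by position, 5 bases differ: 1 (A/G), 2 (G/C), 5 (C/T), 7 (T/A), 9 (A/G).

5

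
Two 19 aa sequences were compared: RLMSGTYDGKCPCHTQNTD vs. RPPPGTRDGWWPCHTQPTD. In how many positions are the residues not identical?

7

Mismatches (1-based): position 2: L→P; position 3: M→P; position 4: S→P; position 7: Y→R; position 10: K→W; position 11: C→W; position 17: N→P.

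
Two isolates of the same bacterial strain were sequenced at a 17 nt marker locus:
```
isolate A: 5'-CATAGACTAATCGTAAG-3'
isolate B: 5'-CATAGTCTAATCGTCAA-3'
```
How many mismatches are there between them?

3

Mismatches (1-based): site 6: A→T; site 15: A→C; site 17: G→A.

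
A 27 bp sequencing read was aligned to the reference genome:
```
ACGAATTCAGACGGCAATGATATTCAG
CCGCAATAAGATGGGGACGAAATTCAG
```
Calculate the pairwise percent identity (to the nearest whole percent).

9 positions differ (1, 4, 6, 8, 12, 15, 16, 18, 21), so 18 of 27 match: 18/27 = 66.67%.

67%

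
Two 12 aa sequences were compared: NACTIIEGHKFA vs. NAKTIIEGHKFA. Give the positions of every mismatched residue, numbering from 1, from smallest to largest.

3

Differences at position 3 (C→K).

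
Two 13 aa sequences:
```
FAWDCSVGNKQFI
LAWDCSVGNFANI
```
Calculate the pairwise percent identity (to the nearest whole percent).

4 positions differ (1, 10, 11, 12), so 9 of 13 match: 9/13 = 69.23%.

69%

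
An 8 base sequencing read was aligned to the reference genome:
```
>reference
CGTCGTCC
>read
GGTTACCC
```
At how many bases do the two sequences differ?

Comparing position by position, 4 bases differ: 1 (C/G), 4 (C/T), 5 (G/A), 6 (T/C).

4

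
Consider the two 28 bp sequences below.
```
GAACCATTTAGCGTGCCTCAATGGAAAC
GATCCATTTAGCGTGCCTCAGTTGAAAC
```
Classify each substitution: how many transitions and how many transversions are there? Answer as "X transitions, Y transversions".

Transitions (purine↔purine or pyrimidine↔pyrimidine): 21 A→G.
Transversions (purine↔pyrimidine): 3 A→T, 23 G→T.

1 transition, 2 transversions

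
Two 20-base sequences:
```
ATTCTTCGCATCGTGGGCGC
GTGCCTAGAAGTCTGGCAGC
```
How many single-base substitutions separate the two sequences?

10

Comparing position by position, 10 sites differ: 1 (A/G), 3 (T/G), 5 (T/C), 7 (C/A), 9 (C/A), 11 (T/G), 12 (C/T), 13 (G/C), 17 (G/C), 18 (C/A).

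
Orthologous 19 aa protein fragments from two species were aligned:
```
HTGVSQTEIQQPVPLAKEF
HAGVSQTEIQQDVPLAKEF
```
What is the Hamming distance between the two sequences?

2

Comparing position by position, 2 positions differ: 2 (T/A), 12 (P/D).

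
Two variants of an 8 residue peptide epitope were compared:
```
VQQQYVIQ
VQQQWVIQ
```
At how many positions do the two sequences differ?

Mismatches (1-based): position 5: Y→W.

1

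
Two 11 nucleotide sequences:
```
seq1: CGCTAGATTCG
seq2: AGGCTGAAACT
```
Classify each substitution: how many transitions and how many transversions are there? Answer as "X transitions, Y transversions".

Transitions (purine↔purine or pyrimidine↔pyrimidine): 4 T→C.
Transversions (purine↔pyrimidine): 1 C→A, 3 C→G, 5 A→T, 8 T→A, 9 T→A, 11 G→T.

1 transition, 6 transversions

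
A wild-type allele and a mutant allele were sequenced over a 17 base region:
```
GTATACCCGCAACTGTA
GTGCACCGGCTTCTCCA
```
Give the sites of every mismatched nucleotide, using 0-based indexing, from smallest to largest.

Differences at site 2 (A→G), site 3 (T→C), site 7 (C→G), site 10 (A→T), site 11 (A→T), site 14 (G→C), site 15 (T→C).

2, 3, 7, 10, 11, 14, 15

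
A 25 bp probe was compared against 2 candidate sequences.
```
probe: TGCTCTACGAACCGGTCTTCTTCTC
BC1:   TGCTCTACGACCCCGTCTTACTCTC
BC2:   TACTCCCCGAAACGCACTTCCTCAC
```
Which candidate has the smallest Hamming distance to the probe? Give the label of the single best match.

BC1

Hamming distances to probe — BC1: 4; BC2: 8.
Smallest is BC1 with 4 mismatches.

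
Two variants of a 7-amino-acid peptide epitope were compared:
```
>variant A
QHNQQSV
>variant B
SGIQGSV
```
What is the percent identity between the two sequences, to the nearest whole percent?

Mismatches at positions 1, 2, 3, 5 (1-based): 4 of 7.
Identical positions: 3/7 = 42.86% → 43%.

43%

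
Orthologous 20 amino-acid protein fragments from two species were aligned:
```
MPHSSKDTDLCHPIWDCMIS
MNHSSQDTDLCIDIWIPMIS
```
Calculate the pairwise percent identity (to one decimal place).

70.0%

6 positions differ (2, 6, 12, 13, 16, 17), so 14 of 20 match: 14/20 = 70%.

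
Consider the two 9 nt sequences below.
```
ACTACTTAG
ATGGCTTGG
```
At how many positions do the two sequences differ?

4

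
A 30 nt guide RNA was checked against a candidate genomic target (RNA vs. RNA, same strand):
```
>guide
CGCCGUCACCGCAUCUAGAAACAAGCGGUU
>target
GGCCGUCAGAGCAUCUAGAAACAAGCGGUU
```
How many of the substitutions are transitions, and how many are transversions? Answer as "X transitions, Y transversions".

0 transitions, 3 transversions

Mismatches (1-based):
site 1: C→G (pyrimidine→purine, transversion)
site 9: C→G (pyrimidine→purine, transversion)
site 10: C→A (pyrimidine→purine, transversion)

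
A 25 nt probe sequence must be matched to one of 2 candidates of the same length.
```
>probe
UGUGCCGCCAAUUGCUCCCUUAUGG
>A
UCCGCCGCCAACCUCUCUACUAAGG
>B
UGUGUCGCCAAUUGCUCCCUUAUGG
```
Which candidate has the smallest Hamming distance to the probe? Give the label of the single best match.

A differs at 9 bases; B differs at 1 base. The closest is B.

B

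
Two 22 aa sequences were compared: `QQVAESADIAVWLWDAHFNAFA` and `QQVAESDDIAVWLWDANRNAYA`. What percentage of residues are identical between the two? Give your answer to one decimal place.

81.8%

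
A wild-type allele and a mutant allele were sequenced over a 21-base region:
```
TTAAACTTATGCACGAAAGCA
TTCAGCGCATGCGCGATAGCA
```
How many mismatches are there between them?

6

The sequences differ at positions 3, 5, 7, 8, 13, 17 (1-based) — 6 in total.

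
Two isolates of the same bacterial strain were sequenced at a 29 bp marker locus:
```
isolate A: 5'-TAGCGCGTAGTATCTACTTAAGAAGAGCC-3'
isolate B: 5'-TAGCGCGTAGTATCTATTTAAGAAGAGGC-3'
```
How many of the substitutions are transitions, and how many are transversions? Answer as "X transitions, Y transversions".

Mismatches (1-based):
base 17: C→T (pyrimidine→pyrimidine, transition)
base 28: C→G (pyrimidine→purine, transversion)

1 transition, 1 transversion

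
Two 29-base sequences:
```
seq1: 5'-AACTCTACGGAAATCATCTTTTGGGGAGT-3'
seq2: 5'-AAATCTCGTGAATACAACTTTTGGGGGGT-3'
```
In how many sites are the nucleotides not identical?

The sequences differ at sites 3, 7, 8, 9, 13, 14, 17, 27 (1-based) — 8 in total.

8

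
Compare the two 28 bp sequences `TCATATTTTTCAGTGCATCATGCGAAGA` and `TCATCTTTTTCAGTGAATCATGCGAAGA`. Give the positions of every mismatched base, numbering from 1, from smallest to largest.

5, 16

Scanning 1-based: 5: A/C; 16: C/A.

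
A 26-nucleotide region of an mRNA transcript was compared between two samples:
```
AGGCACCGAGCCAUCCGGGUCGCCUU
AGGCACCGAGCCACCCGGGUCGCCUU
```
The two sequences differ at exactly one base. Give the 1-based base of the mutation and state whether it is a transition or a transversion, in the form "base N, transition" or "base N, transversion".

The sequences differ only at base 14: U→C (pyrimidine→pyrimidine), a transition.

base 14, transition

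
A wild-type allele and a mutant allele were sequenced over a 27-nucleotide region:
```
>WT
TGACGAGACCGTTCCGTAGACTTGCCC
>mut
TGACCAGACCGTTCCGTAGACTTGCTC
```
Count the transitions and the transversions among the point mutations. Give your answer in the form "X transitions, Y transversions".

1 transition, 1 transversion

Transitions (purine↔purine or pyrimidine↔pyrimidine): 26 C→T.
Transversions (purine↔pyrimidine): 5 G→C.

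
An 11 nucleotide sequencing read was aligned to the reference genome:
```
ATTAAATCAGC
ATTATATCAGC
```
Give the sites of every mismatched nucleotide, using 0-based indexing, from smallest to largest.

Scanning 0-based: 4: A/T.

4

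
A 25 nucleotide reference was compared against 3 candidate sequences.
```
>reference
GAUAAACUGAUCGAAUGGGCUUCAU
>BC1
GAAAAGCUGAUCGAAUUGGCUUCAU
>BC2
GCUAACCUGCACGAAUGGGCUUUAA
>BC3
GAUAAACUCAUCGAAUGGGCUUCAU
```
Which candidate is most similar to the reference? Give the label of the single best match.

BC1 differs at 3 positions; BC2 differs at 6 positions; BC3 differs at 1 position. The closest is BC3.

BC3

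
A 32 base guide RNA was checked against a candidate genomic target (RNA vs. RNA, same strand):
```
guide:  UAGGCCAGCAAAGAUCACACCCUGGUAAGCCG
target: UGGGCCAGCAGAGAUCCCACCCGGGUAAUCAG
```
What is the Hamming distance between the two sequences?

6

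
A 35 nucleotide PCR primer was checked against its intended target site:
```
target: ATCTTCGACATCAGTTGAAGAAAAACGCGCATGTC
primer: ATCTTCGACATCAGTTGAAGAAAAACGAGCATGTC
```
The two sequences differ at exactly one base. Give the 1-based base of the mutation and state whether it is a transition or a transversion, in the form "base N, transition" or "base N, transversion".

Base 28 changes C→A. C is a pyrimidine and A is a purine, so this is a transversion.

base 28, transversion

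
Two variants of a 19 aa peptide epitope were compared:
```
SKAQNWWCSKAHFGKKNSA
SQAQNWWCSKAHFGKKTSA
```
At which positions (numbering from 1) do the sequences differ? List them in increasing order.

Differences at position 2 (K→Q), position 17 (N→T).

2, 17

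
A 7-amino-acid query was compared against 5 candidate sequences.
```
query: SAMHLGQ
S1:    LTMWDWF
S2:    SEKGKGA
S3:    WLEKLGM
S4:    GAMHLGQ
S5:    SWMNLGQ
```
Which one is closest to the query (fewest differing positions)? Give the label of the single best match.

Hamming distances to query — S1: 6; S2: 5; S3: 5; S4: 1; S5: 2.
Smallest is S4 with 1 mismatch.

S4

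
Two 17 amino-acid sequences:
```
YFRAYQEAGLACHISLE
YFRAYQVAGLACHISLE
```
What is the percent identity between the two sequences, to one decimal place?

94.1%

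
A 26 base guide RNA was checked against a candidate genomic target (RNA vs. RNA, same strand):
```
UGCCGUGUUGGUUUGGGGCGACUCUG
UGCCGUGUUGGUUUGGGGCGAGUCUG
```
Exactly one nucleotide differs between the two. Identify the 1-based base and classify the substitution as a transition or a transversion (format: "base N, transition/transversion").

The sequences differ only at base 22: C→G (pyrimidine→purine), a transversion.

base 22, transversion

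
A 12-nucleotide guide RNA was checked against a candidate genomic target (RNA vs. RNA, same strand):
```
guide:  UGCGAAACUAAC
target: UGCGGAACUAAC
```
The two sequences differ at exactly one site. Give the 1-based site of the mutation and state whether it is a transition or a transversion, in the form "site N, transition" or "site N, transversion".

site 5, transition

Site 5 changes A→G. A is a purine and G is a purine, so this is a transition.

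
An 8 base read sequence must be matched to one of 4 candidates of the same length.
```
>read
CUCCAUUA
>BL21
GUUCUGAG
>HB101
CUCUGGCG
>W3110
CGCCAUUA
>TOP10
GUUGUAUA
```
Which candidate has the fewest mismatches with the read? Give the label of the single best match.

W3110

Hamming distances to read — BL21: 6; HB101: 5; W3110: 1; TOP10: 5.
Smallest is W3110 with 1 mismatch.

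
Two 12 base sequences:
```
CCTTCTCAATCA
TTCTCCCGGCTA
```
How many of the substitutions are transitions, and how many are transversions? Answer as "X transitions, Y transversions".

8 transitions, 0 transversions

Mismatches (1-based):
site 1: C→T (pyrimidine→pyrimidine, transition)
site 2: C→T (pyrimidine→pyrimidine, transition)
site 3: T→C (pyrimidine→pyrimidine, transition)
site 6: T→C (pyrimidine→pyrimidine, transition)
site 8: A→G (purine→purine, transition)
site 9: A→G (purine→purine, transition)
site 10: T→C (pyrimidine→pyrimidine, transition)
site 11: C→T (pyrimidine→pyrimidine, transition)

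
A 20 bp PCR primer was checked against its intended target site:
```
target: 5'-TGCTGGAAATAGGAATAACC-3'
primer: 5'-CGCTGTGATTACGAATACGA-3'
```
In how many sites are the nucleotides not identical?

8

Comparing position by position, 8 sites differ: 1 (T/C), 6 (G/T), 7 (A/G), 9 (A/T), 12 (G/C), 18 (A/C), 19 (C/G), 20 (C/A).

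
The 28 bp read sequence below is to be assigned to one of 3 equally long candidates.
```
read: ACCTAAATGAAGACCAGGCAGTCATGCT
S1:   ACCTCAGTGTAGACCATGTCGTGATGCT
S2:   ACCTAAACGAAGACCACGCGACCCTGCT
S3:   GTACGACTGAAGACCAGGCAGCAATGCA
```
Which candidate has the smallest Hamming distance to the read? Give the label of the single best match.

Hamming distances to read — S1: 7; S2: 6; S3: 9.
Smallest is S2 with 6 mismatches.

S2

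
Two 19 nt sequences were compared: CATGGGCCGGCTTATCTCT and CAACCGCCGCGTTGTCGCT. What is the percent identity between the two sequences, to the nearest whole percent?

Mismatches at positions 3, 4, 5, 10, 11, 14, 17 (1-based): 7 of 19.
Identical positions: 12/19 = 63.16% → 63%.

63%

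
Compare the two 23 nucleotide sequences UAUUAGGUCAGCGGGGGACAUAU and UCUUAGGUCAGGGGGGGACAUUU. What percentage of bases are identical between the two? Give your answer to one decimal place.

Mismatches at positions 2, 12, 22 (1-based): 3 of 23.
Identical positions: 20/23 = 86.96% → 87.0%.

87.0%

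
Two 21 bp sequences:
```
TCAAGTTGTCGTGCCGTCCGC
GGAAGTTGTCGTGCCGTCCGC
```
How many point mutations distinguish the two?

2

Mismatches (1-based): site 1: T→G; site 2: C→G.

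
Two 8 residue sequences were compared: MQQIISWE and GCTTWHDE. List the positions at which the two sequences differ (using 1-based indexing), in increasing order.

1, 2, 3, 4, 5, 6, 7

Differences at position 1 (M→G), position 2 (Q→C), position 3 (Q→T), position 4 (I→T), position 5 (I→W), position 6 (S→H), position 7 (W→D).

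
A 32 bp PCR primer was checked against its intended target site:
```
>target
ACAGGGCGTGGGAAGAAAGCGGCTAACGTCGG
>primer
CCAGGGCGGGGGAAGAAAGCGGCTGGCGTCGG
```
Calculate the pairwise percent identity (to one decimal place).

87.5%

Mismatches at positions 1, 9, 25, 26 (1-based): 4 of 32.
Identical positions: 28/32 = 87.5% → 87.5%.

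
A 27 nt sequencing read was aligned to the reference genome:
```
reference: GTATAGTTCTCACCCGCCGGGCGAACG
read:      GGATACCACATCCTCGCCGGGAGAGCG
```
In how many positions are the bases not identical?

10

Comparing position by position, 10 positions differ: 2 (T/G), 6 (G/C), 7 (T/C), 8 (T/A), 10 (T/A), 11 (C/T), 12 (A/C), 14 (C/T), 22 (C/A), 25 (A/G).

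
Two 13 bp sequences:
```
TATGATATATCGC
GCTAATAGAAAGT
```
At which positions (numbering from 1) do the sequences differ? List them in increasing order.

1, 2, 4, 8, 10, 11, 13

Differences at position 1 (T→G), position 2 (A→C), position 4 (G→A), position 8 (T→G), position 10 (T→A), position 11 (C→A), position 13 (C→T).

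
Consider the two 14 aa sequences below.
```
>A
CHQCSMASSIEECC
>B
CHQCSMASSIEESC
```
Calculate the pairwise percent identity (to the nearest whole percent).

93%

Mismatch at position 13 (1-based): 1 of 14.
Identical positions: 13/14 = 92.86% → 93%.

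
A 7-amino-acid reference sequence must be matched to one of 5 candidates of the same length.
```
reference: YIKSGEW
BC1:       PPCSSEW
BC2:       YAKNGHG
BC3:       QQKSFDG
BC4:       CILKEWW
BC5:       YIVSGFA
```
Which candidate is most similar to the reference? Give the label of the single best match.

BC5

BC1 differs at 4 positions; BC2 differs at 4 positions; BC3 differs at 5 positions; BC4 differs at 5 positions; BC5 differs at 3 positions. The closest is BC5.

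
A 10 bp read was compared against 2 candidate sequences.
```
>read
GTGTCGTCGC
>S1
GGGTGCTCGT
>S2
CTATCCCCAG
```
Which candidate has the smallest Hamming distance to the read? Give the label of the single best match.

S1

Hamming distances to read — S1: 4; S2: 6.
Smallest is S1 with 4 mismatches.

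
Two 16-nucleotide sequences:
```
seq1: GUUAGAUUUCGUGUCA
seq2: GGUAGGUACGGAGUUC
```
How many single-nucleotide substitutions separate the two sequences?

8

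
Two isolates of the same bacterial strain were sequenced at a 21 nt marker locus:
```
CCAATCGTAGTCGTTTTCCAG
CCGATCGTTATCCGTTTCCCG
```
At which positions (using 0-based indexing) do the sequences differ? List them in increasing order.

2, 8, 9, 12, 13, 19

Scanning 0-based: 2: A/G; 8: A/T; 9: G/A; 12: G/C; 13: T/G; 19: A/C.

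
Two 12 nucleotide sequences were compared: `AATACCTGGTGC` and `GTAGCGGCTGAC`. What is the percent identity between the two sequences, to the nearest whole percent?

Mismatches at positions 1, 2, 3, 4, 6, 7, 8, 9, 10, 11 (1-based): 10 of 12.
Identical positions: 2/12 = 16.67% → 17%.

17%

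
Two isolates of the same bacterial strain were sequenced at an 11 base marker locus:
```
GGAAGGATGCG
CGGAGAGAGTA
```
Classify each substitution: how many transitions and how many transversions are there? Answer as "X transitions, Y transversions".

5 transitions, 2 transversions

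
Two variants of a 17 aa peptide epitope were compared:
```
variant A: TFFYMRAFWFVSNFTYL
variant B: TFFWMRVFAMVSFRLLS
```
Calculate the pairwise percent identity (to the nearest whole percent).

47%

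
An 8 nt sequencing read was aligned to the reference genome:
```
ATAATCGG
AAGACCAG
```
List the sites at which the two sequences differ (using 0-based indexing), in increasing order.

Differences at site 1 (T→A), site 2 (A→G), site 4 (T→C), site 6 (G→A).

1, 2, 4, 6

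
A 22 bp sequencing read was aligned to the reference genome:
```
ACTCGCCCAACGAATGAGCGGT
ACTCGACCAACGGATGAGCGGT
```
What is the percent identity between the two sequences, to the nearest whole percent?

91%

Mismatches at positions 6, 13 (1-based): 2 of 22.
Identical positions: 20/22 = 90.91% → 91%.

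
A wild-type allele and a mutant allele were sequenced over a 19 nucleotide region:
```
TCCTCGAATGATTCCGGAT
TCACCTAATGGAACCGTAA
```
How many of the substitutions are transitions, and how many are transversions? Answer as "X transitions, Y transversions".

Mismatches (1-based):
base 3: C→A (pyrimidine→purine, transversion)
base 4: T→C (pyrimidine→pyrimidine, transition)
base 6: G→T (purine→pyrimidine, transversion)
base 11: A→G (purine→purine, transition)
base 12: T→A (pyrimidine→purine, transversion)
base 13: T→A (pyrimidine→purine, transversion)
base 17: G→T (purine→pyrimidine, transversion)
base 19: T→A (pyrimidine→purine, transversion)

2 transitions, 6 transversions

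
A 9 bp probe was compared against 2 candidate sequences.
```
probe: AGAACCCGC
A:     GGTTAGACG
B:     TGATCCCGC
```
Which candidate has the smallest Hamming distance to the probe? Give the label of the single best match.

B

Hamming distances to probe — A: 8; B: 2.
Smallest is B with 2 mismatches.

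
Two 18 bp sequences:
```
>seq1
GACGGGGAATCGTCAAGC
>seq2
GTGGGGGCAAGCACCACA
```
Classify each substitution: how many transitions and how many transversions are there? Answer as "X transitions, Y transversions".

0 transitions, 10 transversions

Mismatches (1-based):
base 2: A→T (purine→pyrimidine, transversion)
base 3: C→G (pyrimidine→purine, transversion)
base 8: A→C (purine→pyrimidine, transversion)
base 10: T→A (pyrimidine→purine, transversion)
base 11: C→G (pyrimidine→purine, transversion)
base 12: G→C (purine→pyrimidine, transversion)
base 13: T→A (pyrimidine→purine, transversion)
base 15: A→C (purine→pyrimidine, transversion)
base 17: G→C (purine→pyrimidine, transversion)
base 18: C→A (pyrimidine→purine, transversion)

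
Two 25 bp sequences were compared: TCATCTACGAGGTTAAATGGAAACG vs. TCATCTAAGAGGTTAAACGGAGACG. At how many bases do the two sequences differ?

3

The sequences differ at bases 8, 18, 22 (1-based) — 3 in total.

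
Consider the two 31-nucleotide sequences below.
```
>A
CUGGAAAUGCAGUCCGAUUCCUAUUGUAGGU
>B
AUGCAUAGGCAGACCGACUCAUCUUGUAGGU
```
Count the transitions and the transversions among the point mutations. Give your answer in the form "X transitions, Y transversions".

Mismatches (1-based):
position 1: C→A (pyrimidine→purine, transversion)
position 4: G→C (purine→pyrimidine, transversion)
position 6: A→U (purine→pyrimidine, transversion)
position 8: U→G (pyrimidine→purine, transversion)
position 13: U→A (pyrimidine→purine, transversion)
position 18: U→C (pyrimidine→pyrimidine, transition)
position 21: C→A (pyrimidine→purine, transversion)
position 23: A→C (purine→pyrimidine, transversion)

1 transition, 7 transversions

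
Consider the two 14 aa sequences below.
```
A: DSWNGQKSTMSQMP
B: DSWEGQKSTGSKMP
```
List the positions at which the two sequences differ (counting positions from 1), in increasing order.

4, 10, 12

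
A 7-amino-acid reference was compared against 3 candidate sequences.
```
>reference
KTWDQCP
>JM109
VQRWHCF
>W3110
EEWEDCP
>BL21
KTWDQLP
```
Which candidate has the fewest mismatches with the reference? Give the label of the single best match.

JM109 differs at 6 residues; W3110 differs at 4 residues; BL21 differs at 1 residue. The closest is BL21.

BL21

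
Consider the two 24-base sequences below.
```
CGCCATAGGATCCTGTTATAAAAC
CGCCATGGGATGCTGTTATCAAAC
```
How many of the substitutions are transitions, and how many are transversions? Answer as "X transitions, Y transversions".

Transitions (purine↔purine or pyrimidine↔pyrimidine): 7 A→G.
Transversions (purine↔pyrimidine): 12 C→G, 20 A→C.

1 transition, 2 transversions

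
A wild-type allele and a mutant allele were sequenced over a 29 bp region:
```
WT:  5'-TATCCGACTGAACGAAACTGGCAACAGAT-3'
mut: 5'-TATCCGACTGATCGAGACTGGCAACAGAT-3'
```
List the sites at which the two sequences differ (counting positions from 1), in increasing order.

Scanning 1-based: 12: A/T; 16: A/G.

12, 16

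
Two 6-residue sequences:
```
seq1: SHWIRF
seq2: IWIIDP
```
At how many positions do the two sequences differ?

5

Mismatches (1-based): position 1: S→I; position 2: H→W; position 3: W→I; position 5: R→D; position 6: F→P.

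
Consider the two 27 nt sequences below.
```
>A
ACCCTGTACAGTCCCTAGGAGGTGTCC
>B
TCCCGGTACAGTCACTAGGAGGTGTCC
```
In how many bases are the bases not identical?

The sequences differ at bases 1, 5, 14 (1-based) — 3 in total.

3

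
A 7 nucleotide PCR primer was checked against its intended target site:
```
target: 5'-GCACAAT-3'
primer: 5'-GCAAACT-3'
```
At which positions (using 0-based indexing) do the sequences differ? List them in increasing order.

Differences at position 3 (C→A), position 5 (A→C).

3, 5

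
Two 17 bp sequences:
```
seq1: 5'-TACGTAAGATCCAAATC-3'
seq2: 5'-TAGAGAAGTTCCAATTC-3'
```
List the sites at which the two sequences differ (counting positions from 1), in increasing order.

Differences at site 3 (C→G), site 4 (G→A), site 5 (T→G), site 9 (A→T), site 15 (A→T).

3, 4, 5, 9, 15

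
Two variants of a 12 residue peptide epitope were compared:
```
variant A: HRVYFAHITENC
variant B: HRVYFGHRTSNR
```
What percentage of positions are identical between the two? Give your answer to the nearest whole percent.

67%

Mismatches at positions 6, 8, 10, 12 (1-based): 4 of 12.
Identical positions: 8/12 = 66.67% → 67%.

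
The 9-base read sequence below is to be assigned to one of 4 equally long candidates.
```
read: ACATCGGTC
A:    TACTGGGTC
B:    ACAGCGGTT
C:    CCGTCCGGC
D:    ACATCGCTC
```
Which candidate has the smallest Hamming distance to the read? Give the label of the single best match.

D

Hamming distances to read — A: 4; B: 2; C: 4; D: 1.
Smallest is D with 1 mismatch.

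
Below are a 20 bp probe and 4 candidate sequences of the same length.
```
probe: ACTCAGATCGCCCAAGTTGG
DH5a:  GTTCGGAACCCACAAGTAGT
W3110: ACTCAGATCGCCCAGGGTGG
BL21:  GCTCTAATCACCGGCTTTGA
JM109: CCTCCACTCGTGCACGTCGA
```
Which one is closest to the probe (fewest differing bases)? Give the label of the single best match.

W3110

Hamming distances to probe — DH5a: 8; W3110: 2; BL21: 9; JM109: 9.
Smallest is W3110 with 2 mismatches.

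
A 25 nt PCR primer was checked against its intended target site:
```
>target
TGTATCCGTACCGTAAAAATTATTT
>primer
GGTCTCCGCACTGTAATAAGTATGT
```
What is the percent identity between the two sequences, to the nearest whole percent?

7 positions differ (1, 4, 9, 12, 17, 20, 24), so 18 of 25 match: 18/25 = 72%.

72%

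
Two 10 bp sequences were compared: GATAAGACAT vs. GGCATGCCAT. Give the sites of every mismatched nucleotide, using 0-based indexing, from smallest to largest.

1, 2, 4, 6

Differences at site 1 (A→G), site 2 (T→C), site 4 (A→T), site 6 (A→C).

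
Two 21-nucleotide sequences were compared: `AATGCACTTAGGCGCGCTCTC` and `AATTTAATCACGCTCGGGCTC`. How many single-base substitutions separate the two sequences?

8

Comparing position by position, 8 sites differ: 4 (G/T), 5 (C/T), 7 (C/A), 9 (T/C), 11 (G/C), 14 (G/T), 17 (C/G), 18 (T/G).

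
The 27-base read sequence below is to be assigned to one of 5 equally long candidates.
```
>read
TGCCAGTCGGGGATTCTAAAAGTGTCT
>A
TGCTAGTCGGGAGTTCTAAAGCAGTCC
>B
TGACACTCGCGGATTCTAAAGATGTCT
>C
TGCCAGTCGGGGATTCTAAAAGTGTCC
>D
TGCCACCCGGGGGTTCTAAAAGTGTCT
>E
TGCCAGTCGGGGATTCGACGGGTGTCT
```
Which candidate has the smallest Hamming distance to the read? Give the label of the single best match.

A differs at 7 positions; B differs at 5 positions; C differs at 1 position; D differs at 3 positions; E differs at 4 positions. The closest is C.

C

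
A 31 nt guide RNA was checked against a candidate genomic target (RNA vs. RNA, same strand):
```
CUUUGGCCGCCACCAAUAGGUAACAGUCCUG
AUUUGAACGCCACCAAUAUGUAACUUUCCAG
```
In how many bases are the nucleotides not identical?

The sequences differ at bases 1, 6, 7, 19, 25, 26, 30 (1-based) — 7 in total.

7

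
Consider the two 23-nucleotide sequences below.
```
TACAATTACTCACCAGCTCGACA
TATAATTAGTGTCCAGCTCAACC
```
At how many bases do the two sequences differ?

Comparing position by position, 6 bases differ: 3 (C/T), 9 (C/G), 11 (C/G), 12 (A/T), 20 (G/A), 23 (A/C).

6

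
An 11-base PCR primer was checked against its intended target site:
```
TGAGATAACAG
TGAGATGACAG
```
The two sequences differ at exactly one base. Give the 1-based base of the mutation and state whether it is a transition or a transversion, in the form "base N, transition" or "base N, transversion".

base 7, transition

Base 7 changes A→G. A is a purine and G is a purine, so this is a transition.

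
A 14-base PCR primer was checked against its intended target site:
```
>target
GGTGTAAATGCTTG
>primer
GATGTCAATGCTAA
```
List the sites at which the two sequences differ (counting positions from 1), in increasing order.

2, 6, 13, 14

Differences at site 2 (G→A), site 6 (A→C), site 13 (T→A), site 14 (G→A).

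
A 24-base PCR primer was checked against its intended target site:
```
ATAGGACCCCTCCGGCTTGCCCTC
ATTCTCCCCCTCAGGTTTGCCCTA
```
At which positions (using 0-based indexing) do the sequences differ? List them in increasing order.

Differences at position 2 (A→T), position 3 (G→C), position 4 (G→T), position 5 (A→C), position 12 (C→A), position 15 (C→T), position 23 (C→A).

2, 3, 4, 5, 12, 15, 23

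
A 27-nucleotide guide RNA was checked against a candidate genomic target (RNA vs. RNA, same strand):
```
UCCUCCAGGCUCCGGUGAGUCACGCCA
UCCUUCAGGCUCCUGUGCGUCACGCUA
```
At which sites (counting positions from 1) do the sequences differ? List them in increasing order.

Scanning 1-based: 5: C/U; 14: G/U; 18: A/C; 26: C/U.

5, 14, 18, 26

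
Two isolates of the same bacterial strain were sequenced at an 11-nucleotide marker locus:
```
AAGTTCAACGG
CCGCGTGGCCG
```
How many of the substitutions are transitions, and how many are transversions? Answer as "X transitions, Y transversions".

Transitions (purine↔purine or pyrimidine↔pyrimidine): 4 T→C, 6 C→T, 7 A→G, 8 A→G.
Transversions (purine↔pyrimidine): 1 A→C, 2 A→C, 5 T→G, 10 G→C.

4 transitions, 4 transversions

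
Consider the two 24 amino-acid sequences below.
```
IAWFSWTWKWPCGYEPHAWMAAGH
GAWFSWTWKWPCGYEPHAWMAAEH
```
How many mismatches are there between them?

Comparing position by position, 2 residues differ: 1 (I/G), 23 (G/E).

2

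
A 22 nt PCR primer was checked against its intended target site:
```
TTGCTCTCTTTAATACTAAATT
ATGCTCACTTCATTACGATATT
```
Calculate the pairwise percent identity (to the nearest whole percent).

6 positions differ (1, 7, 11, 13, 17, 19), so 16 of 22 match: 16/22 = 72.73%.

73%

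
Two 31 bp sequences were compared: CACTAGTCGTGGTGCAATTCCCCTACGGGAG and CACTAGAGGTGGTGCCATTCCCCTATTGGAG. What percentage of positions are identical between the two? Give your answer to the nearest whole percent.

84%

5 positions differ (7, 8, 16, 26, 27), so 26 of 31 match: 26/31 = 83.87%.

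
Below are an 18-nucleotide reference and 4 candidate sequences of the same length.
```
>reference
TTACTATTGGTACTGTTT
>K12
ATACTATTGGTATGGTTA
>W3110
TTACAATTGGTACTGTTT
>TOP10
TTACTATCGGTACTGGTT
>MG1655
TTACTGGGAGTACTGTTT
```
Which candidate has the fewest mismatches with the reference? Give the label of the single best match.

W3110

K12 differs at 4 bases; W3110 differs at 1 base; TOP10 differs at 2 bases; MG1655 differs at 4 bases. The closest is W3110.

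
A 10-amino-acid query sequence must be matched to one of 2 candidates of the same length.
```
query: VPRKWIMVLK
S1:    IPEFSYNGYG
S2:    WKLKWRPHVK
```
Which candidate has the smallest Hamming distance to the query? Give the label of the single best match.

Hamming distances to query — S1: 9; S2: 7.
Smallest is S2 with 7 mismatches.

S2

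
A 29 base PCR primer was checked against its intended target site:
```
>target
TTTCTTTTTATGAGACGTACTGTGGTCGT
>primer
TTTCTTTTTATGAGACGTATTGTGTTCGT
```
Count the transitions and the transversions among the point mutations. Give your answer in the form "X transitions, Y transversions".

Mismatches (1-based):
site 20: C→T (pyrimidine→pyrimidine, transition)
site 25: G→T (purine→pyrimidine, transversion)

1 transition, 1 transversion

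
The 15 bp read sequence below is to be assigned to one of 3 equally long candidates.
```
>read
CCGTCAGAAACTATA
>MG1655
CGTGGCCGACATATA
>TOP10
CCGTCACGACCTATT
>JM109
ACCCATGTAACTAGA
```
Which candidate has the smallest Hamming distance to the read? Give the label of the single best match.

TOP10

Hamming distances to read — MG1655: 9; TOP10: 4; JM109: 7.
Smallest is TOP10 with 4 mismatches.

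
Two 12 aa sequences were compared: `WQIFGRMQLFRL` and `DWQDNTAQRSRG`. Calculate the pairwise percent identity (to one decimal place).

16.7%

Mismatches at positions 1, 2, 3, 4, 5, 6, 7, 9, 10, 12 (1-based): 10 of 12.
Identical positions: 2/12 = 16.67% → 16.7%.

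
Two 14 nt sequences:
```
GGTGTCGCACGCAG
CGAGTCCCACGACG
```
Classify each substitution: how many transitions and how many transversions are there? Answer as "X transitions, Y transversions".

0 transitions, 5 transversions

Mismatches (1-based):
position 1: G→C (purine→pyrimidine, transversion)
position 3: T→A (pyrimidine→purine, transversion)
position 7: G→C (purine→pyrimidine, transversion)
position 12: C→A (pyrimidine→purine, transversion)
position 13: A→C (purine→pyrimidine, transversion)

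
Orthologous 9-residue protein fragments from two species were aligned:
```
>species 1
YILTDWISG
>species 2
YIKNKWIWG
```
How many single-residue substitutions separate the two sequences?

Comparing position by position, 4 positions differ: 3 (L/K), 4 (T/N), 5 (D/K), 8 (S/W).

4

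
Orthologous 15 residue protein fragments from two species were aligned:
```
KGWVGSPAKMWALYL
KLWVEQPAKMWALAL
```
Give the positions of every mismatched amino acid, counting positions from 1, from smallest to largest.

2, 5, 6, 14

Differences at position 2 (G→L), position 5 (G→E), position 6 (S→Q), position 14 (Y→A).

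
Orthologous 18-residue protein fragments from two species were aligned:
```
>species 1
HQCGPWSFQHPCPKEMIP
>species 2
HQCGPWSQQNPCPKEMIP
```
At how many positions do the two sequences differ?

2

Mismatches (1-based): position 8: F→Q; position 10: H→N.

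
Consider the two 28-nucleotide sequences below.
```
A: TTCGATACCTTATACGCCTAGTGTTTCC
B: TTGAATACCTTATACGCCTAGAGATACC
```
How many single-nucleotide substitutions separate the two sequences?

Mismatches (1-based): position 3: C→G; position 4: G→A; position 22: T→A; position 24: T→A; position 26: T→A.

5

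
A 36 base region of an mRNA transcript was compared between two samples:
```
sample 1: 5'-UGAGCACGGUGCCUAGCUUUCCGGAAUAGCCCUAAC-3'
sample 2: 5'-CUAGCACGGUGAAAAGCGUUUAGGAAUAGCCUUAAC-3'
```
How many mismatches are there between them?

9

Comparing position by position, 9 positions differ: 1 (U/C), 2 (G/U), 12 (C/A), 13 (C/A), 14 (U/A), 18 (U/G), 21 (C/U), 22 (C/A), 32 (C/U).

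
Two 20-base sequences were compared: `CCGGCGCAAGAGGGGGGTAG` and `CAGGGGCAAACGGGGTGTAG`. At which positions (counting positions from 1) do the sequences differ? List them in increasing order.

2, 5, 10, 11, 16

Differences at position 2 (C→A), position 5 (C→G), position 10 (G→A), position 11 (A→C), position 16 (G→T).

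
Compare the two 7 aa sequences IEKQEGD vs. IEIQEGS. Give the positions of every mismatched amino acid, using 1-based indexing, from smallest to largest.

Differences at position 3 (K→I), position 7 (D→S).

3, 7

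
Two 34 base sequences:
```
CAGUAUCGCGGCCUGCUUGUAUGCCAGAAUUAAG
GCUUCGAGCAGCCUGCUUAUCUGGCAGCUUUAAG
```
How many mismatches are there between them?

12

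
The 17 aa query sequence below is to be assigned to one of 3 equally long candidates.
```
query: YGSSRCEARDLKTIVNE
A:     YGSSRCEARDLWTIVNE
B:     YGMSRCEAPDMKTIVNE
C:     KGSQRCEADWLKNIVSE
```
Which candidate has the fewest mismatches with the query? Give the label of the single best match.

A

Hamming distances to query — A: 1; B: 3; C: 6.
Smallest is A with 1 mismatch.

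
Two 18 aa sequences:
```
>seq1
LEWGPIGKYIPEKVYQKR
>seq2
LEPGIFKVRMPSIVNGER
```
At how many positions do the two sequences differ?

Comparing position by position, 12 positions differ: 3 (W/P), 5 (P/I), 6 (I/F), 7 (G/K), 8 (K/V), 9 (Y/R), 10 (I/M), 12 (E/S), 13 (K/I), 15 (Y/N), 16 (Q/G), 17 (K/E).

12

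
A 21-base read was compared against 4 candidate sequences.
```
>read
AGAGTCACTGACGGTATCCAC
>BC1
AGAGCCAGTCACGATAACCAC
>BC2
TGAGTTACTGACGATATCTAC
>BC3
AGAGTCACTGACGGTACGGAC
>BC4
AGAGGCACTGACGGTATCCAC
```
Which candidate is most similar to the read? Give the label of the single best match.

BC4

Hamming distances to read — BC1: 5; BC2: 4; BC3: 3; BC4: 1.
Smallest is BC4 with 1 mismatch.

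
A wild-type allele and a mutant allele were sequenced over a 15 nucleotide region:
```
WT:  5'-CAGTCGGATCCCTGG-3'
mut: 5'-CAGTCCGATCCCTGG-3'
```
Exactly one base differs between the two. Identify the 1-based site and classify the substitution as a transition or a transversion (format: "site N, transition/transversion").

site 6, transversion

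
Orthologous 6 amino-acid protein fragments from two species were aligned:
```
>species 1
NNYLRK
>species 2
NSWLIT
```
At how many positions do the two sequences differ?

The sequences differ at positions 2, 3, 5, 6 (1-based) — 4 in total.

4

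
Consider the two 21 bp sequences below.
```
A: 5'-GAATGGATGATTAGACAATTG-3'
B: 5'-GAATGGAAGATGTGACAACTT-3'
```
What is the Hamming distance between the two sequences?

The sequences differ at bases 8, 12, 13, 19, 21 (1-based) — 5 in total.

5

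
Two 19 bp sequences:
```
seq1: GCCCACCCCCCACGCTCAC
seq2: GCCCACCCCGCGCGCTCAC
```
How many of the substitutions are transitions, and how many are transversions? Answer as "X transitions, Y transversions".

Mismatches (1-based):
site 10: C→G (pyrimidine→purine, transversion)
site 12: A→G (purine→purine, transition)

1 transition, 1 transversion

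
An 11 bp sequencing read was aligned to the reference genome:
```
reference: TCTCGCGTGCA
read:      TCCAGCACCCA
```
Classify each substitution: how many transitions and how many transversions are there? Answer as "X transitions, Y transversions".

Transitions (purine↔purine or pyrimidine↔pyrimidine): 3 T→C, 7 G→A, 8 T→C.
Transversions (purine↔pyrimidine): 4 C→A, 9 G→C.

3 transitions, 2 transversions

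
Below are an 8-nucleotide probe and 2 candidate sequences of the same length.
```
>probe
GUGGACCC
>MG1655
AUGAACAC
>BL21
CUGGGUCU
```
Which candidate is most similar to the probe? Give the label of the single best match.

MG1655

Hamming distances to probe — MG1655: 3; BL21: 4.
Smallest is MG1655 with 3 mismatches.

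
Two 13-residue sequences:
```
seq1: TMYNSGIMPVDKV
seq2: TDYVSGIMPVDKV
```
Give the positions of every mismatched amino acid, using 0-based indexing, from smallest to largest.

Scanning 0-based: 1: M/D; 3: N/V.

1, 3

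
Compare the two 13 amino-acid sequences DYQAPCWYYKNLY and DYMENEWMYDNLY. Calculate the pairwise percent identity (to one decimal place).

53.8%

6 positions differ (3, 4, 5, 6, 8, 10), so 7 of 13 match: 7/13 = 53.85%.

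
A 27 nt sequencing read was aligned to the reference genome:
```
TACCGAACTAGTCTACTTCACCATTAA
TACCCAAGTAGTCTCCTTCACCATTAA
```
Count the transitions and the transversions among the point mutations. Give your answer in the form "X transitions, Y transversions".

Transitions (purine↔purine or pyrimidine↔pyrimidine): none.
Transversions (purine↔pyrimidine): 5 G→C, 8 C→G, 15 A→C.

0 transitions, 3 transversions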